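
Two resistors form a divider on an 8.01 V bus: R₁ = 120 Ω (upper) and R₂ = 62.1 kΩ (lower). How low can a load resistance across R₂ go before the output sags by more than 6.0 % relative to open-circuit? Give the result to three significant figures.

R_L(min) ≈ 1.88 kΩ

Output resistance R_th = R₁‖R₂ = (120 × 62100)/62220 = 119.8 Ω.
The fractional drop is R_th/(R_th + R_L); requiring this ≤ 0.0600 gives R_L ≥ R_th(1/0.0600 − 1) = 119.8 × 15.67 = 1.88 kΩ.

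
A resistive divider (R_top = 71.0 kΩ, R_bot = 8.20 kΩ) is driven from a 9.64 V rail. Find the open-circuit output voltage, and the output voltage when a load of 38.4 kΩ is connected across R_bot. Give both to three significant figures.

Unloaded: 0.998 V; loaded: 0.838 V

Open-circuit: V = 9.64 × 8.20/(71.0 + 8.20) = 0.998 V.
With the load, R_bot becomes R_bot‖R_L = 6.757 kΩ, so V = 9.64 × 6.757/77.76 = 0.838 V.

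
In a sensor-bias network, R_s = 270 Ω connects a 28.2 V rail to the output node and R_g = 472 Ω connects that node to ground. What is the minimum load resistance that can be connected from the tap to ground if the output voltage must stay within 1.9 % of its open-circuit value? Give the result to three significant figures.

Output resistance R_th = R_s‖R_g = (270 × 472)/742.0 = 171.8 Ω.
The fractional drop is R_th/(R_th + R_L); requiring this ≤ 0.0190 gives R_L ≥ R_th(1/0.0190 − 1) = 171.8 × 51.63 = 8.87 kΩ.

R_L(min) ≈ 8.87 kΩ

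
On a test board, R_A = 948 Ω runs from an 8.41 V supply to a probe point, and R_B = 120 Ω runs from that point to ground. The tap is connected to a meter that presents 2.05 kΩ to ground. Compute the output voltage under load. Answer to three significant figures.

V_out ≈ 0.898 V

The load sits in parallel with R_B: R_B‖R_L = (120 × 2050) / (120 + 2050) = 113.4 Ω.
V_out = 8.41 × 113.4 / (948 + 113.4) = 8.41 × 113.4/1061 = 0.898 V.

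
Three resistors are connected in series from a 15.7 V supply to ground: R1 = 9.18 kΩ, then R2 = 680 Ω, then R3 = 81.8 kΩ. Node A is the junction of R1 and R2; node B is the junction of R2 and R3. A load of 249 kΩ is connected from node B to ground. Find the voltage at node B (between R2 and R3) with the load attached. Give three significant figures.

At node B, R3 is in parallel with the load: R3‖R_L = 61570 Ω.
Below node A the resistance is R2 + (R3‖R_L) = 62250 Ω, so V_A = 15.7 × 62250/71430 = 13.68 V.
Then V_B = V_A × (R3‖R_L)/(R2 + R3‖R_L) = 13.68 × 61570/62250 = 13.5 V.

V ≈ 13.5 V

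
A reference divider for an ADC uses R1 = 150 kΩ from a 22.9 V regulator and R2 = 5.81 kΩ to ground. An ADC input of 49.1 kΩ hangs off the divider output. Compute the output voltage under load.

V_out ≈ 0.767 V

The load sits in parallel with R2: R2‖R_L = (5.81 × 49.1) / (5.81 + 49.1) = 5.195 kΩ.
V_out = 22.9 × 5.195 / (150 + 5.195) = 22.9 × 5.195/155.2 = 0.767 V.
(Unloaded it would have been 0.854 V.)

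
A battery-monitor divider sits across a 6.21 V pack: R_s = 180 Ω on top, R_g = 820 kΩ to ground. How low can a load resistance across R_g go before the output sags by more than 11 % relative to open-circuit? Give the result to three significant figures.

R_L(min) ≈ 1.46 kΩ

Output resistance R_th = R_s‖R_g = (180 × 820000)/820200 = 180.0 Ω.
The fractional drop is R_th/(R_th + R_L); requiring this ≤ 0.110 gives R_L ≥ R_th(1/0.110 − 1) = 180.0 × 8.091 = 1.46 kΩ.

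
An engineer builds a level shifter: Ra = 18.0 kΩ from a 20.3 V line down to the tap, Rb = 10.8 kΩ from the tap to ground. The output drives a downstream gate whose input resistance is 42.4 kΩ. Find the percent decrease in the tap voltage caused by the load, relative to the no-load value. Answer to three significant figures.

13.7 %

Unloaded V = 20.3 × 10.8/28.80 = 7.6125 V.
Loaded: Rb‖R_L = 8.608 kΩ, giving V = 20.3 × 8.608/26.61 = 6.5670 V.
Drop = (7.6125 − 6.5670) / 7.6125 = 13.7 %.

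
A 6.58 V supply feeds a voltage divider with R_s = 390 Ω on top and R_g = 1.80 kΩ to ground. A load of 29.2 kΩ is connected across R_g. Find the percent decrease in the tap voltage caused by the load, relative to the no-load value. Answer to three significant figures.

1.09 %

The divider's output (Thévenin) resistance is R_s‖R_g = 320.5 Ω.
Fractional drop under load = R_th/(R_th + R_L) = 320.5 / (320.5 + 29200) = 0.01086.
So the output falls by 1.09 %.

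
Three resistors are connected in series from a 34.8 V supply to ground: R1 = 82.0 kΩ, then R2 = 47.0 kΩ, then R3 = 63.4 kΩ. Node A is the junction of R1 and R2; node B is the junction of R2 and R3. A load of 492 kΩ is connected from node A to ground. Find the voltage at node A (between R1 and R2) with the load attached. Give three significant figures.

V ≈ 18.2 V

Below node A the series string R2+R3 = 110.4 kΩ sits in parallel with the 492 kΩ load: 90.17 kΩ.
V_A = 34.8 × 90.17/(82.0 + 90.17) = 18.2 V.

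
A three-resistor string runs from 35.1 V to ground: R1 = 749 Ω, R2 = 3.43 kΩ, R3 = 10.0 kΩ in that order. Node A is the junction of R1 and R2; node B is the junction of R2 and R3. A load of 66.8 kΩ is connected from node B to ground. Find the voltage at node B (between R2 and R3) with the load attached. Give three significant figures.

V ≈ 23.7 V

At node B, R3 is in parallel with the load: R3‖R_L = 8698 Ω.
Below node A the resistance is R2 + (R3‖R_L) = 12130 Ω, so V_A = 35.1 × 12130/12880 = 33.06 V.
Then V_B = V_A × (R3‖R_L)/(R2 + R3‖R_L) = 33.06 × 8698/12130 = 23.7 V.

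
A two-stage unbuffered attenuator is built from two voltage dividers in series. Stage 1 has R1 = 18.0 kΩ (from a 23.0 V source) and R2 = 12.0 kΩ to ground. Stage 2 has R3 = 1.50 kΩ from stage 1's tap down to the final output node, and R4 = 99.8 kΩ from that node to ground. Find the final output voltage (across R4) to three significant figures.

V_out ≈ 8.46 V

Stage 2 presents R3+R4 = 101.3 kΩ as a load on stage 1's tap.
Stage 1's lower leg becomes R2‖(R3+R4) = 10.73 kΩ, so V_mid = 23.0 × 10.73/28.73 = 8.589 V.
Stage 2 is itself unloaded: V_out = V_mid × R4/(R3+R4) = 8.589 × 99.8/101.3 = 8.46 V.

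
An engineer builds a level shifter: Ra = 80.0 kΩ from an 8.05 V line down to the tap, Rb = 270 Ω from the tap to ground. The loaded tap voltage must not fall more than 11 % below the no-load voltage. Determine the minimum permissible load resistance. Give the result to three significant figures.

R_L(min) ≈ 2.18 kΩ

Output resistance R_th = Ra‖Rb = (80000 × 270)/80270 = 269.1 Ω.
The fractional drop is R_th/(R_th + R_L); requiring this ≤ 0.110 gives R_L ≥ R_th(1/0.110 − 1) = 269.1 × 8.091 = 2.18 kΩ.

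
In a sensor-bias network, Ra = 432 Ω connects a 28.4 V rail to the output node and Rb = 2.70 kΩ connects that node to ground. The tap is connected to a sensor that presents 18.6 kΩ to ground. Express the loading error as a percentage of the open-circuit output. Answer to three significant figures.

1.96 %

The divider's output (Thévenin) resistance is Ra‖Rb = 372.4 Ω.
Fractional drop under load = R_th/(R_th + R_L) = 372.4 / (372.4 + 18600) = 0.01963.
So the output falls by 1.96 %.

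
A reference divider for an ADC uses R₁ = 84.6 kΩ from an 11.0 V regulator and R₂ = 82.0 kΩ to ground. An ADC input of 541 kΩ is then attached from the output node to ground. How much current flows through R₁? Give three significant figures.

I ≈ 0.0706 mA

R₂‖R_L = 71.21 kΩ, so the source sees R₁ + R₂‖R_L = 155.8 kΩ.
I = 11.0 V / 155.8 kΩ = 0.0706 mA.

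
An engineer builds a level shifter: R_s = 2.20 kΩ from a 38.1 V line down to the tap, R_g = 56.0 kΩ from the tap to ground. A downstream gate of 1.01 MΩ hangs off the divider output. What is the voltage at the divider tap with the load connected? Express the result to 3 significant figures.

V_out ≈ 36.6 V

The load sits in parallel with R_g: R_g‖R_L = (56.0 × 1010) / (56.0 + 1010) = 53.06 kΩ.
V_out = 38.1 × 53.06 / (2.20 + 53.06) = 38.1 × 53.06/55.26 = 36.6 V.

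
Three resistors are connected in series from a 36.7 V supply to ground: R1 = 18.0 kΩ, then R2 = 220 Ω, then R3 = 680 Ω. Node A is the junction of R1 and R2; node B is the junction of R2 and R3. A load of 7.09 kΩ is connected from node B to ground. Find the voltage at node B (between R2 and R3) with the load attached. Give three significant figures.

V ≈ 1.21 V

At node B, R3 is in parallel with the load: R3‖R_L = 620.5 Ω.
Below node A the resistance is R2 + (R3‖R_L) = 840.5 Ω, so V_A = 36.7 × 840.5/18840 = 1.637 V.
Then V_B = V_A × (R3‖R_L)/(R2 + R3‖R_L) = 1.637 × 620.5/840.5 = 1.21 V.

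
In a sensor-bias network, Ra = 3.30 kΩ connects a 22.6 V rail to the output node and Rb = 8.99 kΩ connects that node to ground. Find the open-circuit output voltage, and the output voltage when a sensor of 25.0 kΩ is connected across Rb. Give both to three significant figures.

Open-circuit: V = 22.6 × 8.99/(3.30 + 8.99) = 16.5 V.
With the load, Rb becomes Rb‖R_L = 6.612 kΩ, so V = 22.6 × 6.612/9.912 = 15.1 V.

Unloaded: 16.5 V; loaded: 15.1 V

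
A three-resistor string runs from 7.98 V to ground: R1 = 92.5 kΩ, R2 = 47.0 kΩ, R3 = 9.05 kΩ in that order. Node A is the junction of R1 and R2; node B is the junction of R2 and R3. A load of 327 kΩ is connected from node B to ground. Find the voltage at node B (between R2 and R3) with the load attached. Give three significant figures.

At node B, R3 is in parallel with the load: R3‖R_L = 8.806 kΩ.
Below node A the resistance is R2 + (R3‖R_L) = 55.81 kΩ, so V_A = 7.98 × 55.81/148.3 = 3.003 V.
Then V_B = V_A × (R3‖R_L)/(R2 + R3‖R_L) = 3.003 × 8.806/55.81 = 0.474 V.

V ≈ 0.474 V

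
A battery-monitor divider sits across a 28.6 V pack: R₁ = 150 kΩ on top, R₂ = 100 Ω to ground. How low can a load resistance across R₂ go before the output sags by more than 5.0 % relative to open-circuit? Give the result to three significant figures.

Output resistance R_th = R₁‖R₂ = (150000 × 100)/150100 = 99.93 Ω.
The fractional drop is R_th/(R_th + R_L); requiring this ≤ 0.0500 gives R_L ≥ R_th(1/0.0500 − 1) = 99.93 × 19.00 = 1.90 kΩ.

R_L(min) ≈ 1.90 kΩ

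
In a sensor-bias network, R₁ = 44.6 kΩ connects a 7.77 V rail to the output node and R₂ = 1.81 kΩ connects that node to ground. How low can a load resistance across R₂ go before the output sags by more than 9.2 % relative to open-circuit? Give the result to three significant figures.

R_L(min) ≈ 17.2 kΩ

Output resistance R_th = R₁‖R₂ = (44.6 × 1.81)/46.41 = 1.739 kΩ.
The fractional drop is R_th/(R_th + R_L); requiring this ≤ 0.0920 gives R_L ≥ R_th(1/0.0920 − 1) = 1.739 × 9.870 = 17.2 kΩ.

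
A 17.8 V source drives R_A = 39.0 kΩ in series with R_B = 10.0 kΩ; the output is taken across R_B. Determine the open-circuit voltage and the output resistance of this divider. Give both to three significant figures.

V_th is the open-circuit tap voltage: 17.8 × 10.0/(39.0 + 10.0) = 3.63 V.
With the supply zeroed, R_A and R_B appear in parallel from the tap: R_th = R_A‖R_B = (39.0 × 10.0)/49.00 = 7.96 kΩ.

V_th = 3.63 V, R_th = 7.96 kΩ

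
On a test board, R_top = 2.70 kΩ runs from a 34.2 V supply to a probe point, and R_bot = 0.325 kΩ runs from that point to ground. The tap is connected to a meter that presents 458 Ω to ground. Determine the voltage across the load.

V_out ≈ 2.25 V

The load sits in parallel with R_bot: R_bot‖R_L = (325 × 458) / (325 + 458) = 190.1 Ω.
V_out = 34.2 × 190.1 / (2700 + 190.1) = 34.2 × 190.1/2890 = 2.25 V.
(Unloaded it would have been 3.67 V.)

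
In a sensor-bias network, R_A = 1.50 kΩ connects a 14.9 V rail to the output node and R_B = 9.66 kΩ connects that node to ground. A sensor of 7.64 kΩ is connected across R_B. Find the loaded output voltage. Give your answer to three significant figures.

V_out ≈ 11.0 V

The load sits in parallel with R_B: R_B‖R_L = (9.66 × 7.64) / (9.66 + 7.64) = 4.266 kΩ.
V_out = 14.9 × 4.266 / (1.50 + 4.266) = 14.9 × 4.266/5.766 = 11.0 V.
(Unloaded it would have been 12.9 V.)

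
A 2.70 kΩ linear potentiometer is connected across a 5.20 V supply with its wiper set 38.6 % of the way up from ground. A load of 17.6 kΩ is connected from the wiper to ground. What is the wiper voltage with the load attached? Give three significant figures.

V ≈ 1.94 V

The wiper splits the pot into (1−α)R = 1.658 kΩ above and αR = 1.042 kΩ below.
Lower section ‖ load = 0.9839 kΩ.
V_wiper = 5.20 × 0.9839/(1.658 + 0.9839) = 1.94 V.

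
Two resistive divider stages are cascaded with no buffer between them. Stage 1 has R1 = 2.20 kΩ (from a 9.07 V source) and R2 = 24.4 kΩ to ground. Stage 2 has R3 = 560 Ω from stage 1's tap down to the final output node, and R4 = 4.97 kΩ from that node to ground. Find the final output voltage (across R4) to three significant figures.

V_out ≈ 5.48 V

Stage 2 presents R3+R4 = 5530 Ω as a load on stage 1's tap.
Stage 1's lower leg becomes R2‖(R3+R4) = 4508 Ω, so V_mid = 9.07 × 4508/6708 = 6.095 V.
Stage 2 is itself unloaded: V_out = V_mid × R4/(R3+R4) = 6.095 × 4970/5530 = 5.48 V.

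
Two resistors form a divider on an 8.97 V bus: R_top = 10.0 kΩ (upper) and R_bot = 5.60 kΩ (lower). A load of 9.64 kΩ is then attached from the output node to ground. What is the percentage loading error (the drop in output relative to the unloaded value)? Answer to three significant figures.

27.1 %

Unloaded V = 8.97 × 5.60/15.60 = 3.220 V.
Loaded: R_bot‖R_L = 3.542 kΩ, giving V = 8.97 × 3.542/13.54 = 2.346 V.
Drop = (3.220 − 2.346) / 3.220 = 27.1 %.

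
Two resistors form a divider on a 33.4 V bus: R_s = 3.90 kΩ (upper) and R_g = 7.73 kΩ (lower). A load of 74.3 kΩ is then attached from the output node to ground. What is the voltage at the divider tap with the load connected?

The load sits in parallel with R_g: R_g‖R_L = (7.73 × 74.3) / (7.73 + 74.3) = 7.002 kΩ.
V_out = 33.4 × 7.002 / (3.90 + 7.002) = 33.4 × 7.002/10.90 = 21.5 V.
(Unloaded it would have been 22.2 V.)

V_out ≈ 21.5 V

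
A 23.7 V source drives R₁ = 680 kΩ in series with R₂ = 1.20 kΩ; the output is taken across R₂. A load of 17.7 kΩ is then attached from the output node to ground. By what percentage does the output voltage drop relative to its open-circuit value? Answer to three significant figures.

The divider's output (Thévenin) resistance is R₁‖R₂ = 1.198 kΩ.
Fractional drop under load = R_th/(R_th + R_L) = 1.198 / (1.198 + 17.7) = 0.06339.
So the output falls by 6.34 %.

6.34 %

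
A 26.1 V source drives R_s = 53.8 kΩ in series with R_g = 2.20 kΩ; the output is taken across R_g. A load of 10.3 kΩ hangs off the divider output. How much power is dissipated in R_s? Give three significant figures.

Total resistance from the source is R_s + (R_g‖R_L) = 55.61 kΩ, so I = 26.1/55.61 kΩ = 0.4693 mA.
P = I²·R_s = (0.4693 mA)² × 53.8 kΩ = 11.8 mW.

P ≈ 11.8 mW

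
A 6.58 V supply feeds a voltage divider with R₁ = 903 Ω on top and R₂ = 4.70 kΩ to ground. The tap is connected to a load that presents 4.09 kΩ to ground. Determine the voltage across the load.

The load sits in parallel with R₂: R₂‖R_L = (4700 × 4090) / (4700 + 4090) = 2187 Ω.
V_out = 6.58 × 2187 / (903 + 2187) = 6.58 × 2187/3090 = 4.66 V.
(Unloaded it would have been 5.52 V.)

V_out ≈ 4.66 V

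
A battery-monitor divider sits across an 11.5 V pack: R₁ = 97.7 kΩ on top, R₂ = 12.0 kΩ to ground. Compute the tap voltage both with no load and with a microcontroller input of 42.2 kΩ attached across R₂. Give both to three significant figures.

Open-circuit: V = 11.5 × 12.0/(97.7 + 12.0) = 1.26 V.
With the load, R₂ becomes R₂‖R_L = 9.343 kΩ, so V = 11.5 × 9.343/107.0 = 1.00 V.

Unloaded: 1.26 V; loaded: 1.00 V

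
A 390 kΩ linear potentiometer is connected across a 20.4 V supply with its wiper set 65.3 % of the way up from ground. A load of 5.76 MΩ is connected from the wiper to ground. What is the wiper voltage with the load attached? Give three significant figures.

The wiper splits the pot into (1−α)R = 135.3 kΩ above and αR = 254.7 kΩ below.
Lower section ‖ load = 243.9 kΩ.
V_wiper = 20.4 × 243.9/(135.3 + 243.9) = 13.1 V.

V ≈ 13.1 V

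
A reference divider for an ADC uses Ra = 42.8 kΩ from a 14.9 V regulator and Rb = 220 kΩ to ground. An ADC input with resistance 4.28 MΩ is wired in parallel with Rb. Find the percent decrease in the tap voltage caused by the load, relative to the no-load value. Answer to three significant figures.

The divider's output (Thévenin) resistance is Ra‖Rb = 35.83 kΩ.
Fractional drop under load = R_th/(R_th + R_L) = 35.83 / (35.83 + 4280) = 0.008302.
So the output falls by 0.830 %.

0.830 %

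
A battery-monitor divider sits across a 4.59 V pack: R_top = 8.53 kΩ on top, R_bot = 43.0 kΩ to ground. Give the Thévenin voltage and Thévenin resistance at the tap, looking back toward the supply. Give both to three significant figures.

V_th = 3.83 V, R_th = 7.12 kΩ

V_th is the open-circuit tap voltage: 4.59 × 43.0/(8.53 + 43.0) = 3.83 V.
With the supply zeroed, R_top and R_bot appear in parallel from the tap: R_th = R_top‖R_bot = (8.53 × 43.0)/51.53 = 7.12 kΩ.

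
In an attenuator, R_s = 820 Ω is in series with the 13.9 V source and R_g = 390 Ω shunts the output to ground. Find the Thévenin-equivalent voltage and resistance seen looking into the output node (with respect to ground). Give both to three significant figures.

V_th = 4.48 V, R_th = 264 Ω

V_th is the open-circuit tap voltage: 13.9 × 390/(820 + 390) = 4.48 V.
With the supply zeroed, R_s and R_g appear in parallel from the tap: R_th = R_s‖R_g = (820 × 390)/1210 = 264 Ω.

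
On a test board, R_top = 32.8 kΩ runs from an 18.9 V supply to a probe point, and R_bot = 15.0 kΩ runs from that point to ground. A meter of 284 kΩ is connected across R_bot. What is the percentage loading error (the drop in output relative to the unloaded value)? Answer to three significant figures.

3.50 %

The divider's output (Thévenin) resistance is R_top‖R_bot = 10.29 kΩ.
Fractional drop under load = R_th/(R_th + R_L) = 10.29 / (10.29 + 284) = 0.03497.
So the output falls by 3.50 %.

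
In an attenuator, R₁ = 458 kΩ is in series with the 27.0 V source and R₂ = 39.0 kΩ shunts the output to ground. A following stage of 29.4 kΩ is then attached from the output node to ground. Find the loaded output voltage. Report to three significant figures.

The load sits in parallel with R₂: R₂‖R_L = (39.0 × 29.4) / (39.0 + 29.4) = 16.76 kΩ.
V_out = 27.0 × 16.76 / (458 + 16.76) = 27.0 × 16.76/474.8 = 0.953 V.

V_out ≈ 0.953 V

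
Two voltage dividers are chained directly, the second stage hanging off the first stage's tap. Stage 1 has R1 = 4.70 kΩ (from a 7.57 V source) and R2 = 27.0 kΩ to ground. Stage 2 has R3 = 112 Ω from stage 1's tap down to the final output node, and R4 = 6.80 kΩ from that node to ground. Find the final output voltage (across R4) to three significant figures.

V_out ≈ 4.02 V

Stage 2 presents R3+R4 = 6912 Ω as a load on stage 1's tap.
Stage 1's lower leg becomes R2‖(R3+R4) = 5503 Ω, so V_mid = 7.57 × 5503/10200 = 4.083 V.
Stage 2 is itself unloaded: V_out = V_mid × R4/(R3+R4) = 4.083 × 6800/6912 = 4.02 V.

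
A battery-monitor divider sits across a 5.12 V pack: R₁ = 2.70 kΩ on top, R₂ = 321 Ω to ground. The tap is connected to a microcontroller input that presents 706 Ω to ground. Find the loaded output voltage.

The load sits in parallel with R₂: R₂‖R_L = (321 × 706) / (321 + 706) = 220.7 Ω.
V_out = 5.12 × 220.7 / (2700 + 220.7) = 5.12 × 220.7/2921 = 0.387 V.

V_out ≈ 0.387 V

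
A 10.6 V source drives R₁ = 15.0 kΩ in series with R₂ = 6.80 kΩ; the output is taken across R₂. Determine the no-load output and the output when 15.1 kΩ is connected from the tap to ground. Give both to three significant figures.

Open-circuit: V = 10.6 × 6.80/(15.0 + 6.80) = 3.31 V.
With the load, R₂ becomes R₂‖R_L = 4.689 kΩ, so V = 10.6 × 4.689/19.69 = 2.52 V.

Unloaded: 3.31 V; loaded: 2.52 V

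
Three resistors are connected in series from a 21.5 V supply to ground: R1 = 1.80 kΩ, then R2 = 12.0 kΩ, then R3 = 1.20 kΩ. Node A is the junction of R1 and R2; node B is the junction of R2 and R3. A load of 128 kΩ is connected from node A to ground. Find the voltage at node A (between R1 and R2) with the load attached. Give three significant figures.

Below node A the series string R2+R3 = 13.20 kΩ sits in parallel with the 128 kΩ load: 11.97 kΩ.
V_A = 21.5 × 11.97/(1.80 + 11.97) = 18.7 V.

V ≈ 18.7 V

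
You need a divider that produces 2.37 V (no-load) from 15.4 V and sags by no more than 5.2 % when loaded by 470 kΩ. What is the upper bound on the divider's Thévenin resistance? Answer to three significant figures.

Loading drop = R_th/(R_th + R_L) ≤ 0.0520, so R_th ≤ R_L · ε/(1−ε) = 470 kΩ × 0.0520/0.9480 = 25.8 kΩ.
(Any R1, R2 with R2/(R1+R2) = 0.154 and R1‖R2 ≤ 25.8 kΩ will meet the spec.)

R_th ≤ 25.8 kΩ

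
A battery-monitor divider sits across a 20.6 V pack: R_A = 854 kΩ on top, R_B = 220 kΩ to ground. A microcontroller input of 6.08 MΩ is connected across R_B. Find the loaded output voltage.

The load sits in parallel with R_B: R_B‖R_L = (220 × 6080) / (220 + 6080) = 212.3 kΩ.
V_out = 20.6 × 212.3 / (854 + 212.3) = 20.6 × 212.3/1066 = 4.10 V.

V_out ≈ 4.10 V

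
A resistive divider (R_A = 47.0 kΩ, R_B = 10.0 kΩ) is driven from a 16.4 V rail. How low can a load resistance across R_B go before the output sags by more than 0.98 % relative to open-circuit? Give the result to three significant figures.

R_L(min) ≈ 833 kΩ

Output resistance R_th = R_A‖R_B = (47.0 × 10.0)/57.00 = 8.246 kΩ.
The fractional drop is R_th/(R_th + R_L); requiring this ≤ 0.00980 gives R_L ≥ R_th(1/0.00980 − 1) = 8.246 × 101.0 = 833 kΩ.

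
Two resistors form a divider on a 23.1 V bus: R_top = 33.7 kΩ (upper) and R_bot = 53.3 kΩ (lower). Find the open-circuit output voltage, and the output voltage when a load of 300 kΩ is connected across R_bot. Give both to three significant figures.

Open-circuit: V = 23.1 × 53.3/(33.7 + 53.3) = 14.2 V.
With the load, R_bot becomes R_bot‖R_L = 45.26 kΩ, so V = 23.1 × 45.26/78.96 = 13.2 V.

Unloaded: 14.2 V; loaded: 13.2 V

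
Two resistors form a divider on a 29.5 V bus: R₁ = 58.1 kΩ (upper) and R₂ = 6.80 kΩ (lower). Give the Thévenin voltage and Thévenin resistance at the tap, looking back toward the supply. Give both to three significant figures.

V_th = 3.09 V, R_th = 6.09 kΩ

V_th is the open-circuit tap voltage: 29.5 × 6.80/(58.1 + 6.80) = 3.09 V.
With the supply zeroed, R₁ and R₂ appear in parallel from the tap: R_th = R₁‖R₂ = (58.1 × 6.80)/64.90 = 6.09 kΩ.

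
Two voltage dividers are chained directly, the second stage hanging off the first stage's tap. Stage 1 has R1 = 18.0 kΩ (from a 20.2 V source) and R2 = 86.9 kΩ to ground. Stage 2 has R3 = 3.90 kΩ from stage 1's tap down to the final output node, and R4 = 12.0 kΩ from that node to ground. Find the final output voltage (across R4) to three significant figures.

V_out ≈ 6.52 V

Stage 2 presents R3+R4 = 15.90 kΩ as a load on stage 1's tap.
Stage 1's lower leg becomes R2‖(R3+R4) = 13.44 kΩ, so V_mid = 20.2 × 13.44/31.44 = 8.635 V.
Stage 2 is itself unloaded: V_out = V_mid × R4/(R3+R4) = 8.635 × 12.0/15.90 = 6.52 V.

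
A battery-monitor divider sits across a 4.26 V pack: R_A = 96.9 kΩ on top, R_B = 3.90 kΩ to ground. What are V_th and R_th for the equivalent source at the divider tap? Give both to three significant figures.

V_th = 0.165 V, R_th = 3.75 kΩ

V_th is the open-circuit tap voltage: 4.26 × 3.90/(96.9 + 3.90) = 0.165 V.
With the supply zeroed, R_A and R_B appear in parallel from the tap: R_th = R_A‖R_B = (96.9 × 3.90)/100.8 = 3.75 kΩ.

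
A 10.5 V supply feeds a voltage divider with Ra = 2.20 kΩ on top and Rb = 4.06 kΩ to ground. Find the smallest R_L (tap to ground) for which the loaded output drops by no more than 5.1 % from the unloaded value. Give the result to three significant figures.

R_L(min) ≈ 26.6 kΩ

Output resistance R_th = Ra‖Rb = (2.20 × 4.06)/6.260 = 1.427 kΩ.
The fractional drop is R_th/(R_th + R_L); requiring this ≤ 0.0510 gives R_L ≥ R_th(1/0.0510 − 1) = 1.427 × 18.61 = 26.6 kΩ.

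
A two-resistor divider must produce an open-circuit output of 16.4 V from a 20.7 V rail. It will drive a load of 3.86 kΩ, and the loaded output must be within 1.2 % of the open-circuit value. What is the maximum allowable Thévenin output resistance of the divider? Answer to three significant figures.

Loading drop = R_th/(R_th + R_L) ≤ 0.0120, so R_th ≤ R_L · ε/(1−ε) = 3.86 kΩ × 0.0120/0.9880 = 46.9 Ω.
(Any R1, R2 with R2/(R1+R2) = 0.792 and R1‖R2 ≤ 46.9 Ω will meet the spec.)

R_th ≤ 46.9 Ω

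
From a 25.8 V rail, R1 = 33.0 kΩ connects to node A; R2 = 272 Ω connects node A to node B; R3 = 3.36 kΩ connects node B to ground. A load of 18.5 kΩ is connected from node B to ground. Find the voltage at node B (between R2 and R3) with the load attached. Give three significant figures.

V ≈ 2.03 V

At node B, R3 is in parallel with the load: R3‖R_L = 2844 Ω.
Below node A the resistance is R2 + (R3‖R_L) = 3116 Ω, so V_A = 25.8 × 3116/36120 = 2.226 V.
Then V_B = V_A × (R3‖R_L)/(R2 + R3‖R_L) = 2.226 × 2844/3116 = 2.03 V.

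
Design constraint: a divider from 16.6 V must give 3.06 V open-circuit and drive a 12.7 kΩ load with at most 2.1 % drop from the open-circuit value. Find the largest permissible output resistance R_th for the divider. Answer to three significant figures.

R_th ≤ 272 Ω

Loading drop = R_th/(R_th + R_L) ≤ 0.0210, so R_th ≤ R_L · ε/(1−ε) = 12.7 kΩ × 0.0210/0.9790 = 272 Ω.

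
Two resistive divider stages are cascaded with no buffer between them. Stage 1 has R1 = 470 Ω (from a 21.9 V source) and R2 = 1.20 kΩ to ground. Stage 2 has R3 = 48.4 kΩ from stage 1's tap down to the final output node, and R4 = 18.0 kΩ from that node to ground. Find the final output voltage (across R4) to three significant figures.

V_out ≈ 4.24 V

Stage 2 presents R3+R4 = 66400 Ω as a load on stage 1's tap.
Stage 1's lower leg becomes R2‖(R3+R4) = 1179 Ω, so V_mid = 21.9 × 1179/1649 = 15.66 V.
Stage 2 is itself unloaded: V_out = V_mid × R4/(R3+R4) = 15.66 × 18000/66400 = 4.24 V.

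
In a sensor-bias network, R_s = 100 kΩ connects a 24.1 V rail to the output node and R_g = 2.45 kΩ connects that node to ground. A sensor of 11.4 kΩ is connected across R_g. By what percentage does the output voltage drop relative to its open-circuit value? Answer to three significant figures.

17.3 %

The divider's output (Thévenin) resistance is R_s‖R_g = 2.391 kΩ.
Fractional drop under load = R_th/(R_th + R_L) = 2.391 / (2.391 + 11.4) = 0.1734.
So the output falls by 17.3 %.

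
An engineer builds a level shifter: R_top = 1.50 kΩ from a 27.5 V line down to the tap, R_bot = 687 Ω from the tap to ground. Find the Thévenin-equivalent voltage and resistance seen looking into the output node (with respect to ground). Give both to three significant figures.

V_th = 8.64 V, R_th = 471 Ω

V_th is the open-circuit tap voltage: 27.5 × 687/(1500 + 687) = 8.64 V.
With the supply zeroed, R_top and R_bot appear in parallel from the tap: R_th = R_top‖R_bot = (1500 × 687)/2187 = 471 Ω.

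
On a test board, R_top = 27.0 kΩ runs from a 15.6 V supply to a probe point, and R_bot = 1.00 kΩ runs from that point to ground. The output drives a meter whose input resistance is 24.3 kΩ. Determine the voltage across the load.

V_out ≈ 0.536 V

The load sits in parallel with R_bot: R_bot‖R_L = (1.00 × 24.3) / (1.00 + 24.3) = 0.9605 kΩ.
V_out = 15.6 × 0.9605 / (27.0 + 0.9605) = 15.6 × 0.9605/27.96 = 0.536 V.
(Unloaded it would have been 0.557 V.)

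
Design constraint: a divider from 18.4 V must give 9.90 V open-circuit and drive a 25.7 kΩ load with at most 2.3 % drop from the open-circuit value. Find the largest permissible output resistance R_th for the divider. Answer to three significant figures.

Loading drop = R_th/(R_th + R_L) ≤ 0.0230, so R_th ≤ R_L · ε/(1−ε) = 25.7 kΩ × 0.0230/0.9770 = 605 Ω.

R_th ≤ 605 Ω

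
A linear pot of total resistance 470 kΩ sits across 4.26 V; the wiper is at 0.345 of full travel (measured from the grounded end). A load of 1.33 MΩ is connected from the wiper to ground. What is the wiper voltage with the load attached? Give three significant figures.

V ≈ 1.36 V

The wiper splits the pot into (1−α)R = 307.9 kΩ above and αR = 162.2 kΩ below.
Lower section ‖ load = 144.5 kΩ.
V_wiper = 4.26 × 144.5/(307.9 + 144.5) = 1.36 V.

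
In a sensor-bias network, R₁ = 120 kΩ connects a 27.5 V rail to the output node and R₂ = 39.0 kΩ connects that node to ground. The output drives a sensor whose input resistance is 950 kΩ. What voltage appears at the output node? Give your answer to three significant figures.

The load sits in parallel with R₂: R₂‖R_L = (39.0 × 950) / (39.0 + 950) = 37.46 kΩ.
V_out = 27.5 × 37.46 / (120 + 37.46) = 27.5 × 37.46/157.5 = 6.54 V.

V_out ≈ 6.54 V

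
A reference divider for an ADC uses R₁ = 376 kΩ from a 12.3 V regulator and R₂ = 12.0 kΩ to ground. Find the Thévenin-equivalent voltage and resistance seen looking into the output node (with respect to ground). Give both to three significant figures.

V_th = 0.380 V, R_th = 11.6 kΩ

V_th is the open-circuit tap voltage: 12.3 × 12.0/(376 + 12.0) = 0.380 V.
With the supply zeroed, R₁ and R₂ appear in parallel from the tap: R_th = R₁‖R₂ = (376 × 12.0)/388.0 = 11.6 kΩ.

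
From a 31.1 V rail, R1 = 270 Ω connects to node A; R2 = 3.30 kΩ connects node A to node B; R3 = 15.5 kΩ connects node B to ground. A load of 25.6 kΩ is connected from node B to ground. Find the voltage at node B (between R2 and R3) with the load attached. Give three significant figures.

V ≈ 22.7 V

At node B, R3 is in parallel with the load: R3‖R_L = 9655 Ω.
Below node A the resistance is R2 + (R3‖R_L) = 12950 Ω, so V_A = 31.1 × 12950/13220 = 30.47 V.
Then V_B = V_A × (R3‖R_L)/(R2 + R3‖R_L) = 30.47 × 9655/12950 = 22.7 V.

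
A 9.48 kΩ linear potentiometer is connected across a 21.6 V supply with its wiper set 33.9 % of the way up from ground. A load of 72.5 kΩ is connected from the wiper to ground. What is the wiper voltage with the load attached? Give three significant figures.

The wiper splits the pot into (1−α)R = 6.266 kΩ above and αR = 3.214 kΩ below.
Lower section ‖ load = 3.077 kΩ.
V_wiper = 21.6 × 3.077/(6.266 + 3.077) = 7.11 V.

V ≈ 7.11 V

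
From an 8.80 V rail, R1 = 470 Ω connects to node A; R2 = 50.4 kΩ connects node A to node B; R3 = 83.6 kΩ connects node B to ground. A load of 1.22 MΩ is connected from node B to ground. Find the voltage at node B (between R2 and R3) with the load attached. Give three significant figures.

At node B, R3 is in parallel with the load: R3‖R_L = 78240 Ω.
Below node A the resistance is R2 + (R3‖R_L) = 128600 Ω, so V_A = 8.80 × 128600/129100 = 8.768 V.
Then V_B = V_A × (R3‖R_L)/(R2 + R3‖R_L) = 8.768 × 78240/128600 = 5.33 V.

V ≈ 5.33 V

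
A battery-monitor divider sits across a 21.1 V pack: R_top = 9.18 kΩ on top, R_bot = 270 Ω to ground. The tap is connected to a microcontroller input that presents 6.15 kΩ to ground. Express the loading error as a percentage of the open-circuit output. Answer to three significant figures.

The divider's output (Thévenin) resistance is R_top‖R_bot = 262.3 Ω.
Fractional drop under load = R_th/(R_th + R_L) = 262.3 / (262.3 + 6150) = 0.04090.
So the output falls by 4.09 %.

4.09 %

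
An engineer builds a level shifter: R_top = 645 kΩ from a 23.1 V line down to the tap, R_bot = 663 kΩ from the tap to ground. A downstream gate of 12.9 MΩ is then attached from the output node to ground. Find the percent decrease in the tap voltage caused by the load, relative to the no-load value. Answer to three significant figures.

The divider's output (Thévenin) resistance is R_top‖R_bot = 326.9 kΩ.
Fractional drop under load = R_th/(R_th + R_L) = 326.9 / (326.9 + 12900) = 0.02472.
So the output falls by 2.47 %.

2.47 %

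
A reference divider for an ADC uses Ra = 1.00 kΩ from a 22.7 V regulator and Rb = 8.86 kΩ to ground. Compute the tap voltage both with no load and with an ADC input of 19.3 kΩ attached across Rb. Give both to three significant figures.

Open-circuit: V = 22.7 × 8.86/(1.00 + 8.86) = 20.4 V.
With the load, Rb becomes Rb‖R_L = 6.072 kΩ, so V = 22.7 × 6.072/7.072 = 19.5 V.

Unloaded: 20.4 V; loaded: 19.5 V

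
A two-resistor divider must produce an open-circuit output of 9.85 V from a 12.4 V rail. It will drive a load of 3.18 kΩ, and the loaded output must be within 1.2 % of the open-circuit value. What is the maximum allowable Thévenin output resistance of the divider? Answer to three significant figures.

R_th ≤ 38.6 Ω

Loading drop = R_th/(R_th + R_L) ≤ 0.0120, so R_th ≤ R_L · ε/(1−ε) = 3.18 kΩ × 0.0120/0.9880 = 38.6 Ω.
(Any R1, R2 with R2/(R1+R2) = 0.794 and R1‖R2 ≤ 38.6 Ω will meet the spec.)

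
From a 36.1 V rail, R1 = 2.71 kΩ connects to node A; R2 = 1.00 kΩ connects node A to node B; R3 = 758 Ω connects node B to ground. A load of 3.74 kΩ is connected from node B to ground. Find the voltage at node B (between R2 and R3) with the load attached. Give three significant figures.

At node B, R3 is in parallel with the load: R3‖R_L = 630.3 Ω.
Below node A the resistance is R2 + (R3‖R_L) = 1630 Ω, so V_A = 36.1 × 1630/4340 = 13.56 V.
Then V_B = V_A × (R3‖R_L)/(R2 + R3‖R_L) = 13.56 × 630.3/1630 = 5.24 V.

V ≈ 5.24 V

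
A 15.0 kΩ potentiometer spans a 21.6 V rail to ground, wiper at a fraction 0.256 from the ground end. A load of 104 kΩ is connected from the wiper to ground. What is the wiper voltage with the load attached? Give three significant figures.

V ≈ 5.38 V

The wiper splits the pot into (1−α)R = 11.16 kΩ above and αR = 3.840 kΩ below.
Lower section ‖ load = 3.703 kΩ.
V_wiper = 21.6 × 3.703/(11.16 + 3.703) = 5.38 V.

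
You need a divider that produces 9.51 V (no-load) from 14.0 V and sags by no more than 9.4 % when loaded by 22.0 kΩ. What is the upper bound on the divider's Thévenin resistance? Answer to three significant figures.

Loading drop = R_th/(R_th + R_L) ≤ 0.0940, so R_th ≤ R_L · ε/(1−ε) = 22.0 kΩ × 0.0940/0.9060 = 2.28 kΩ.

R_th ≤ 2.28 kΩ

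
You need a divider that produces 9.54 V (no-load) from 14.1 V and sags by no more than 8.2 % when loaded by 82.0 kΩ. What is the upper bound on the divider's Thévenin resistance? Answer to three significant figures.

Loading drop = R_th/(R_th + R_L) ≤ 0.0820, so R_th ≤ R_L · ε/(1−ε) = 82.0 kΩ × 0.0820/0.9180 = 7.32 kΩ.
(Any R1, R2 with R2/(R1+R2) = 0.677 and R1‖R2 ≤ 7.32 kΩ will meet the spec.)

R_th ≤ 7.32 kΩ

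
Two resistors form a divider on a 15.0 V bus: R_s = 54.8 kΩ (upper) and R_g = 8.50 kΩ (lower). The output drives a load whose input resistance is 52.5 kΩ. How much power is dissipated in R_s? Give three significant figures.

Total resistance from the source is R_s + (R_g‖R_L) = 62.12 kΩ, so I = 15.0/62.12 kΩ = 0.2415 mA.
P = I²·R_s = (0.2415 mA)² × 54.8 kΩ = 3.20 mW.

P ≈ 3.20 mW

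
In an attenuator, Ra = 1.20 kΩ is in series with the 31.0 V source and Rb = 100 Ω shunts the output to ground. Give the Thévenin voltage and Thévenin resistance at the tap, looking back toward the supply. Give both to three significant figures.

V_th is the open-circuit tap voltage: 31.0 × 100/(1200 + 100) = 2.38 V.
With the supply zeroed, Ra and Rb appear in parallel from the tap: R_th = Ra‖Rb = (1200 × 100)/1300 = 92.3 Ω.

V_th = 2.38 V, R_th = 92.3 Ω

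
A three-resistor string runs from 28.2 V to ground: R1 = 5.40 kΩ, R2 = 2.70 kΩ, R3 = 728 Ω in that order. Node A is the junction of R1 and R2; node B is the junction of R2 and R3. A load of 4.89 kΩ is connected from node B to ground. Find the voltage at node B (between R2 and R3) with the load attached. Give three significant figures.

V ≈ 2.05 V

At node B, R3 is in parallel with the load: R3‖R_L = 633.7 Ω.
Below node A the resistance is R2 + (R3‖R_L) = 3334 Ω, so V_A = 28.2 × 3334/8734 = 10.76 V.
Then V_B = V_A × (R3‖R_L)/(R2 + R3‖R_L) = 10.76 × 633.7/3334 = 2.05 V.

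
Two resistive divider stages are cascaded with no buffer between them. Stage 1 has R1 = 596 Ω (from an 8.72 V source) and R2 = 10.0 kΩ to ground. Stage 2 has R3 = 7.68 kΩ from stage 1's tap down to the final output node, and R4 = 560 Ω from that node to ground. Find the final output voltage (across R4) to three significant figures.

V_out ≈ 0.524 V

Stage 2 presents R3+R4 = 8240 Ω as a load on stage 1's tap.
Stage 1's lower leg becomes R2‖(R3+R4) = 4518 Ω, so V_mid = 8.72 × 4518/5114 = 7.704 V.
Stage 2 is itself unloaded: V_out = V_mid × R4/(R3+R4) = 7.704 × 560/8240 = 0.524 V.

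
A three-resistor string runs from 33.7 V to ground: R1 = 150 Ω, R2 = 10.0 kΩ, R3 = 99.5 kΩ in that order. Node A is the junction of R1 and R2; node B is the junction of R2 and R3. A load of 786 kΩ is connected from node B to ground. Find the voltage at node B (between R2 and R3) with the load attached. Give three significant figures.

V ≈ 30.2 V

At node B, R3 is in parallel with the load: R3‖R_L = 88320 Ω.
Below node A the resistance is R2 + (R3‖R_L) = 98320 Ω, so V_A = 33.7 × 98320/98470 = 33.65 V.
Then V_B = V_A × (R3‖R_L)/(R2 + R3‖R_L) = 33.65 × 88320/98320 = 30.2 V.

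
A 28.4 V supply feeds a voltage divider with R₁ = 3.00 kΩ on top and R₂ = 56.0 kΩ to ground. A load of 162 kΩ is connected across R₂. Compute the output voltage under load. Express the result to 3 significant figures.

The load sits in parallel with R₂: R₂‖R_L = (56.0 × 162) / (56.0 + 162) = 41.61 kΩ.
V_out = 28.4 × 41.61 / (3.00 + 41.61) = 28.4 × 41.61/44.61 = 26.5 V.

V_out ≈ 26.5 V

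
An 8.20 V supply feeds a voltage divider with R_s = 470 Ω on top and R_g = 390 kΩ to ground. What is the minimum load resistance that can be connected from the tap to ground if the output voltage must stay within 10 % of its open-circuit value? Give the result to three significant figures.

R_L(min) ≈ 4.22 kΩ

Output resistance R_th = R_s‖R_g = (470 × 390000)/390500 = 469.4 Ω.
The fractional drop is R_th/(R_th + R_L); requiring this ≤ 0.100 gives R_L ≥ R_th(1/0.100 − 1) = 469.4 × 9.000 = 4.22 kΩ.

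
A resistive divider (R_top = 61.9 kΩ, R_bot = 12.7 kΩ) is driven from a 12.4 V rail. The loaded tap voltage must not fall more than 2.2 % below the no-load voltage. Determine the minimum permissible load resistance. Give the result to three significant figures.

R_L(min) ≈ 468 kΩ

Output resistance R_th = R_top‖R_bot = (61.9 × 12.7)/74.60 = 10.54 kΩ.
The fractional drop is R_th/(R_th + R_L); requiring this ≤ 0.0220 gives R_L ≥ R_th(1/0.0220 − 1) = 10.54 × 44.45 = 468 kΩ.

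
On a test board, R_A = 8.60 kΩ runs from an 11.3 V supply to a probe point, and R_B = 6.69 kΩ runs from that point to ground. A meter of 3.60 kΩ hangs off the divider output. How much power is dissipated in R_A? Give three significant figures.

P ≈ 9.17 mW

Total resistance from the source is R_A + (R_B‖R_L) = 10.94 kΩ, so I = 11.3/10.94 kΩ = 1.033 mA.
P = I²·R_A = (1.033 mA)² × 8.60 kΩ = 9.17 mW.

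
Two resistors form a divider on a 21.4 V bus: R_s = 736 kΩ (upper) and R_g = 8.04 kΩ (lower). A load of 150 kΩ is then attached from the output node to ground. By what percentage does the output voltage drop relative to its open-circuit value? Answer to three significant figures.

5.04 %

The divider's output (Thévenin) resistance is R_s‖R_g = 7.953 kΩ.
Fractional drop under load = R_th/(R_th + R_L) = 7.953 / (7.953 + 150) = 0.05035.
So the output falls by 5.04 %.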